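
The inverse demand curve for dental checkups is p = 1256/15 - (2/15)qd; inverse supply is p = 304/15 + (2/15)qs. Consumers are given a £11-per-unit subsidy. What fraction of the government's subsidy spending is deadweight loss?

Pre-subsidy: 1256/15 - (2/15)q = 304/15 + (2/15)q gives q* = 238 and p* = 52.
With the rebate, buyers effectively pay pb = ps − 11, where ps is the price sellers receive.
On the curves, pb = 1256/15 - (2/15)q and ps = 304/15 + (2/15)q; the wedge ps − pb = 11 gives 304/15 + (2/15)q − (1256/15 - (2/15)q) = 11, so q' = 279.25.
Then pb = 1256/15 − (2/15)·279.25 = 46.5 and ps = 304/15 + (2/15)·279.25 = 57.5.
ΔCS = ½(238 + 279.25)(52 − 46.5) = 1422.4375; ΔPS = ½(238 + 279.25)(57.5 − 52) = 1422.4375.
Government spending = 11 × 279.25 = 3071.75.
DWL = ½ × 11 × (279.25 − 238) = 226.875; fraction = 226.875 / 3071.75 = 165/2234.

DWL / government spending = 165/2234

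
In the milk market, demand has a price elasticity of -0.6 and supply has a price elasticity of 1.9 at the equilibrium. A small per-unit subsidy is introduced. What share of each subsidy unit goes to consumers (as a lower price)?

For a small subsidy around the equilibrium, the benefit split depends on the relative slopes, which at a point are proportional to the elasticities.
Buyer share = εs/(εs + |εd|) = 1.9/(1.9 + 0.6) = 0.76; seller share = |εd|/(εs + |εd|) = 0.24.

Consumer share = 0.76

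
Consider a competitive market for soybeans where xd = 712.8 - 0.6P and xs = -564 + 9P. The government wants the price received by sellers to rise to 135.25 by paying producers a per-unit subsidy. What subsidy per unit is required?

At a seller price of 135.25, quantity supplied is -564 + 9·135.25 = 653.25.
Buyers absorb 653.25 only when they pay Pb with 712.8 − 0.6·Pb = 653.25, i.e. Pb = 99.25.
s = Ps − Pb = 135.25 − 99.25 = 36.

Required subsidy s = 36 per unit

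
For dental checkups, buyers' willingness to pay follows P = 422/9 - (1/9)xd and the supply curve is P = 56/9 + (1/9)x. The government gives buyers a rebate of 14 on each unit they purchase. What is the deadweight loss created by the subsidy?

Deadweight loss = 441

Pre-subsidy: 422/9 - (1/9)x = 56/9 + (1/9)x gives x* = 183 and P* = 239/9.
With the rebate, buyers effectively pay Pb = Ps − 14, where Ps is the price sellers receive.
On the curves, Pb = 422/9 - (1/9)x and Ps = 56/9 + (1/9)x; the wedge Ps − Pb = 14 gives 56/9 + (1/9)x − (422/9 - (1/9)x) = 14, so x' = 246.
Then Pb = 422/9 − (1/9)·246 = 176/9 and Ps = 56/9 + (1/9)·246 = 302/9.
The subsidy expands output by 246 − 183 = 63 past the efficient level; on those units the gap between marginal cost and willingness to pay runs from 0 up to 14.
DWL = ½ × 14 × 63 = 441.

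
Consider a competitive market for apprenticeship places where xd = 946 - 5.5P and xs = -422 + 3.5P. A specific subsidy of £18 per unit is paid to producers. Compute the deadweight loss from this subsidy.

Deadweight loss = £346.5

Pre-subsidy: 946 - 5.5P = -422 + 3.5P gives P* = 152, x* = 110.
With the subsidy, sellers receive Ps = Pb + 18 for each unit, where Pb is the price buyers pay.
Supply in terms of Pb becomes xs = -422 + 3.5(Pb + 18) = -359 + 3.5Pb. Setting this equal to demand: 946 - 5.5Pb = -359 + 3.5Pb, so Pb = 145.
Sellers receive Ps = 145 + 18 = 163; x' = 946 − 5.5·145 = 148.5.
The subsidy expands output by 148.5 − 110 = 38.5 past the efficient level; on those units the gap between marginal cost and willingness to pay runs from 0 up to 18.
DWL = ½ × 18 × 38.5 = 346.5.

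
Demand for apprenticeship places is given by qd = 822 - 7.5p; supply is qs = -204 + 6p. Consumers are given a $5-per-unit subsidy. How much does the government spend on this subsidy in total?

Pre-subsidy: 822 - 7.5p = -204 + 6p gives p* = 76, q* = 252.
With the rebate, buyers effectively pay pb = ps − 5, where ps is the price sellers receive.
Demand in terms of ps becomes qd = 822 − 7.5(ps − 5) = 859.5 - 7.5ps. Setting this equal to supply: 859.5 - 7.5ps = -204 + 6ps, so ps = 709/9.
Buyers pay pb = 709/9 − 5 = 664/9; q' = -204 + 6·(709/9) = 806/3.
Government outlay = subsidy × quantity = 5 × 806/3 = 4030/3.

Government cost = 4030/3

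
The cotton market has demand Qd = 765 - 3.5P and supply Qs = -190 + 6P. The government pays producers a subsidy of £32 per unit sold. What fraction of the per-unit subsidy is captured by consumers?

Consumer share = 12/19

Pre-subsidy: 765 - 3.5P = -190 + 6P gives P* = 1910/19, Q* = 7850/19.
With the subsidy, sellers receive Ps = Pb + 32 for each unit, where Pb is the price buyers pay.
Supply in terms of Pb becomes Qs = -190 + 6(Pb + 32) = 2 + 6Pb. Setting this equal to demand: 765 - 3.5Pb = 2 + 6Pb, so Pb = 1526/19.
Sellers receive Ps = 1526/19 + 32 = 2134/19; Q' = 765 − 3.5·(1526/19) = 9194/19.
Buyers' price falls by P* − Pb = 1910/19 − 1526/19 = 384/19; sellers' price rises by Ps − P* = 2134/19 − 1910/19 = 224/19.
So consumers capture (384/19)/32 = 12/19 of each unit of subsidy.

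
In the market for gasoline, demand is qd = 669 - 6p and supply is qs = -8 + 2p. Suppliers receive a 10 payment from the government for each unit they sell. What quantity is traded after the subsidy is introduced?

q' = 176.25

Pre-subsidy: 669 - 6p = -8 + 2p gives p* = 84.625, q* = 161.25.
With the subsidy, sellers receive ps = pb + 10 for each unit, where pb is the price buyers pay.
Supply in terms of pb becomes qs = -8 + 2(pb + 10) = 12 + 2pb. Setting this equal to demand: 669 - 6pb = 12 + 2pb, so pb = 82.125.
Sellers receive ps = 82.125 + 10 = 92.125; q' = 669 − 6·82.125 = 176.25.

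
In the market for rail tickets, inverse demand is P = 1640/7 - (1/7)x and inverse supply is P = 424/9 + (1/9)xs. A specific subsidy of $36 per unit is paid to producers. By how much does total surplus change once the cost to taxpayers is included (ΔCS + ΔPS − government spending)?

Pre-subsidy: 1640/7 - (1/7)x = 424/9 + (1/9)x gives x* = 737 and P* = 129.
With the subsidy, sellers receive Ps = Pb + 36 for each unit, where Pb is the price buyers pay.
On the curves, Pb = 1640/7 - (1/7)x and Ps = 424/9 + (1/9)x; the wedge Ps − Pb = 36 gives 424/9 + (1/9)x − (1640/7 - (1/7)x) = 36, so x' = 878.75.
Then Pb = 1640/7 − (1/7)·878.75 = 108.75 and Ps = 424/9 + (1/9)·878.75 = 144.75.
ΔCS = ½(737 + 878.75)(129 − 108.75) = 16359.46875; ΔPS = ½(737 + 878.75)(144.75 − 129) = 12724.03125.
Government spending = 36 × 878.75 = 31635.
Net change = 16359.46875 + 12724.03125 − 31635 = -2551.5. The loss equals the DWL triangle ½·36·141.75.

Net change in total surplus = -$2551.5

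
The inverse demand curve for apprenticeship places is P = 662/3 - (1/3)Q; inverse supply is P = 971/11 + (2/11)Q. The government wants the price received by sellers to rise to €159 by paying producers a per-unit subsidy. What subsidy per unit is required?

At a seller price of 159, quantity supplied is -485.5 + 5.5·159 = 389.
Buyers absorb 389 only when they pay Pb = 662/3 − (1/3)·389 = 91.
s = Ps − Pb = 159 − 91 = 68.

Required subsidy s = €68 per unit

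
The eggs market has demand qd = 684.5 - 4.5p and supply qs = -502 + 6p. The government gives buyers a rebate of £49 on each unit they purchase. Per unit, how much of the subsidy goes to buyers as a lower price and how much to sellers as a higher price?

Buyers gain £28 per unit; sellers gain £21 per unit

Pre-subsidy: 684.5 - 4.5p = -502 + 6p gives p* = 113, q* = 176.
With the rebate, buyers effectively pay pb = ps − 49, where ps is the price sellers receive.
Demand in terms of ps becomes qd = 684.5 − 4.5(ps − 49) = 905 - 4.5ps. Setting this equal to supply: 905 - 4.5ps = -502 + 6ps, so ps = 134.
Buyers pay pb = 134 − 49 = 85; q' = -502 + 6·134 = 302.
Buyers' price falls by p* − pb = 113 − 85 = 28; sellers' price rises by ps − p* = 134 − 113 = 21.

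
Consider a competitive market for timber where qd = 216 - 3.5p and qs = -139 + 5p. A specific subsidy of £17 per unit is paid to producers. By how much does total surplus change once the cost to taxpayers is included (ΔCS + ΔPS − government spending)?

Net change in total surplus = -£297.5

Pre-subsidy: 216 - 3.5p = -139 + 5p gives p* = 710/17, q* = 1187/17.
With the subsidy, sellers receive ps = pb + 17 for each unit, where pb is the price buyers pay.
Supply in terms of pb becomes qs = -139 + 5(pb + 17) = -54 + 5pb. Setting this equal to demand: 216 - 3.5pb = -54 + 5pb, so pb = 540/17.
Sellers receive ps = 540/17 + 17 = 829/17; q' = 216 − 3.5·(540/17) = 1782/17.
ΔCS = ½(1187/17 + 1782/17)(710/17 − 540/17) = 14845/17; ΔPS = ½(1187/17 + 1782/17)(829/17 − 710/17) = 20783/34.
Government spending = 17 × 1782/17 = 1782.
Net change = 14845/17 + 20783/34 − 1782 = -297.5. The loss equals the DWL triangle ½·17·35.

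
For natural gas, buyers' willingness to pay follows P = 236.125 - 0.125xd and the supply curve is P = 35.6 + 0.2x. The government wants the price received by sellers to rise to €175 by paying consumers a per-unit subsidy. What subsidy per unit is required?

At a seller price of 175, quantity supplied is -178 + 5·175 = 697.
Buyers absorb 697 only when they pay Pb = 236.125 − 0.125·697 = 149.
s = Ps − Pb = 175 − 149 = 26.

Required subsidy s = €26 per unit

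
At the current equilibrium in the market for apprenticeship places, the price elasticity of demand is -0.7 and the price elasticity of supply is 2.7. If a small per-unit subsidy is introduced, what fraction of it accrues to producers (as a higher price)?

For a small subsidy around the equilibrium, the benefit split depends on the relative slopes, which at a point are proportional to the elasticities.
Buyer share = εs/(εs + |εd|) = 2.7/(2.7 + 0.7) = 27/34; seller share = |εd|/(εs + |εd|) = 7/34.
So producers capture 7/34 of the subsidy.

Producer share = 7/34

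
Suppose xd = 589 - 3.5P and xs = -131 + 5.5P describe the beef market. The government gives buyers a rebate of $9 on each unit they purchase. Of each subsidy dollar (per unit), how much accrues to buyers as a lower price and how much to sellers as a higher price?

Buyers gain $5.5 per unit; sellers gain $3.5 per unit

Pre-subsidy: 589 - 3.5P = -131 + 5.5P gives P* = 80, x* = 309.
With the rebate, buyers effectively pay Pb = Ps − 9, where Ps is the price sellers receive.
Demand in terms of Ps becomes xd = 589 − 3.5(Ps − 9) = 620.5 - 3.5Ps. Setting this equal to supply: 620.5 - 3.5Ps = -131 + 5.5Ps, so Ps = 83.5.
Buyers pay Pb = 83.5 − 9 = 74.5; x' = -131 + 5.5·83.5 = 328.25.
Buyers' price falls by P* − Pb = 80 − 74.5 = 5.5; sellers' price rises by Ps − P* = 83.5 − 80 = 3.5.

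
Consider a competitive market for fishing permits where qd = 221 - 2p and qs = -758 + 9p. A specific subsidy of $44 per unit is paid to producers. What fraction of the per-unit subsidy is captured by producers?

Producer share = 2/11

Pre-subsidy: 221 - 2p = -758 + 9p gives p* = 89, q* = 43.
With the subsidy, sellers receive ps = pb + 44 for each unit, where pb is the price buyers pay.
Supply in terms of pb becomes qs = -758 + 9(pb + 44) = -362 + 9pb. Setting this equal to demand: 221 - 2pb = -362 + 9pb, so pb = 53.
Sellers receive ps = 53 + 44 = 97; q' = 221 − 2·53 = 115.
Buyers' price falls by p* − pb = 89 − 53 = 36; sellers' price rises by ps − p* = 97 − 89 = 8.
So producers capture 8/44 = 2/11 of each unit of subsidy.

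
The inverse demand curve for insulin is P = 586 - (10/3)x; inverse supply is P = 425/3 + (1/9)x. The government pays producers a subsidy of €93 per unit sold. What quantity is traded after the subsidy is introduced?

x' = 156

Pre-subsidy: 586 - (10/3)x = 425/3 + (1/9)x gives x* = 129 and P* = 156.
With the subsidy, sellers receive Ps = Pb + 93 for each unit, where Pb is the price buyers pay.
On the curves, Pb = 586 - (10/3)x and Ps = 425/3 + (1/9)x; the wedge Ps − Pb = 93 gives 425/3 + (1/9)x − (586 - (10/3)x) = 93, so x' = 156.
Then Pb = 586 − (10/3)·156 = 66 and Ps = 425/3 + (1/9)·156 = 159.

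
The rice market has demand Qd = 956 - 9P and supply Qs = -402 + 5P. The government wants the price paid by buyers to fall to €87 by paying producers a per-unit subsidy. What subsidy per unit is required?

Required subsidy s = €28 per unit

At a buyer price of 87, quantity demanded is 956 − 9·87 = 173.
Sellers supply 173 only when they receive Ps with -402 + 5·Ps = 173, i.e. Ps = 115.
s = Ps − Pb = 115 − 87 = 28.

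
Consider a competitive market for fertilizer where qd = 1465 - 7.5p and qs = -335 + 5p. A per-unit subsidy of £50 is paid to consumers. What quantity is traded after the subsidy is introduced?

Pre-subsidy: 1465 - 7.5p = -335 + 5p gives p* = 144, q* = 385.
With the rebate, buyers effectively pay pb = ps − 50, where ps is the price sellers receive.
Demand in terms of ps becomes qd = 1465 − 7.5(ps − 50) = 1840 - 7.5ps. Setting this equal to supply: 1840 - 7.5ps = -335 + 5ps, so ps = 174.
Buyers pay pb = 174 − 50 = 124; q' = -335 + 5·174 = 535.

q' = 535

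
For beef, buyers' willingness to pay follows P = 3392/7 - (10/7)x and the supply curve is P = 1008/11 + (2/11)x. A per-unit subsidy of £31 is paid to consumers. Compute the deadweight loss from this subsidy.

Pre-subsidy: 3392/7 - (10/7)x = 1008/11 + (2/11)x gives x* = 244 and P* = 136.
With the rebate, buyers effectively pay Pb = Ps − 31, where Ps is the price sellers receive.
On the curves, Pb = 3392/7 - (10/7)x and Ps = 1008/11 + (2/11)x; the wedge Ps − Pb = 31 gives 1008/11 + (2/11)x − (3392/7 - (10/7)x) = 31, so x' = 263.25.
Then Pb = 3392/7 − (10/7)·263.25 = 108.5 and Ps = 1008/11 + (2/11)·263.25 = 139.5.
The subsidy expands output by 263.25 − 244 = 19.25 past the efficient level; on those units the gap between marginal cost and willingness to pay runs from 0 up to 31.
DWL = ½ × 31 × 19.25 = 298.375.

Deadweight loss = £298.375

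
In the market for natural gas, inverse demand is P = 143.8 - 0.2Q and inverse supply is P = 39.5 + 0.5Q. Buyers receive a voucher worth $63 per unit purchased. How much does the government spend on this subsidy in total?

Pre-subsidy: 143.8 - 0.2Q = 39.5 + 0.5Q gives Q* = 149 and P* = 114.
With the rebate, buyers effectively pay Pb = Ps − 63, where Ps is the price sellers receive.
On the curves, Pb = 143.8 - 0.2Q and Ps = 39.5 + 0.5Q; the wedge Ps − Pb = 63 gives 39.5 + 0.5Q − (143.8 - 0.2Q) = 63, so Q' = 239.
Then Pb = 143.8 − 0.2·239 = 96 and Ps = 39.5 + 0.5·239 = 159.
Government outlay = subsidy × quantity = 63 × 239 = 15057.

Government cost = $15057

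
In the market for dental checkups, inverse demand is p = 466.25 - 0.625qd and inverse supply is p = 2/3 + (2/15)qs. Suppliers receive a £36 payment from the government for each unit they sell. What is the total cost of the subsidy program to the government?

Pre-subsidy: 466.25 - 0.625q = 2/3 + (2/15)q gives q* = 55870/91 and p* = 7510/91.
With the subsidy, sellers receive ps = pb + 36 for each unit, where pb is the price buyers pay.
On the curves, pb = 466.25 - 0.625q and ps = 2/3 + (2/15)q; the wedge ps − pb = 36 gives 2/3 + (2/15)q − (466.25 - 0.625q) = 36, so q' = 4630/7.
Then pb = 466.25 − 0.625·(4630/7) = 370/7 and ps = 2/3 + (2/15)·(4630/7) = 622/7.
Government outlay = subsidy × quantity = 36 × 4630/7 = 166680/7.

Government cost = 166680/7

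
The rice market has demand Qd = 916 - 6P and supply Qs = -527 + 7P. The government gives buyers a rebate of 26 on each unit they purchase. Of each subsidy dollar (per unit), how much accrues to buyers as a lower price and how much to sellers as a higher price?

Buyers gain 14 per unit; sellers gain 12 per unit

Pre-subsidy: 916 - 6P = -527 + 7P gives P* = 111, Q* = 250.
With the rebate, buyers effectively pay Pb = Ps − 26, where Ps is the price sellers receive.
Demand in terms of Ps becomes Qd = 916 − 6(Ps − 26) = 1072 - 6Ps. Setting this equal to supply: 1072 - 6Ps = -527 + 7Ps, so Ps = 123.
Buyers pay Pb = 123 − 26 = 97; Q' = -527 + 7·123 = 334.
Buyers' price falls by P* − Pb = 111 − 97 = 14; sellers' price rises by Ps − P* = 123 − 111 = 12.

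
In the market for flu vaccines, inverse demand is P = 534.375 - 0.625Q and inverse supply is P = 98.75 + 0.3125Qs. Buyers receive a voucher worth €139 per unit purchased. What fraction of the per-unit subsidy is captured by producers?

Pre-subsidy: 534.375 - 0.625Q = 98.75 + 0.3125Q gives Q* = 1394/3 and P* = 5855/24.
With the rebate, buyers effectively pay Pb = Ps − 139, where Ps is the price sellers receive.
On the curves, Pb = 534.375 - 0.625Q and Ps = 98.75 + 0.3125Q; the wedge Ps − Pb = 139 gives 98.75 + 0.3125Q − (534.375 - 0.625Q) = 139, so Q' = 9194/15.
Then Pb = 534.375 − 0.625·(9194/15) = 3631/24 and Ps = 98.75 + 0.3125·(9194/15) = 6967/24.
Buyers' price falls by P* − Pb = 5855/24 − 3631/24 = 278/3; sellers' price rises by Ps − P* = 6967/24 − 5855/24 = 139/3.
So producers capture (139/3)/139 = 1/3 of each unit of subsidy.

Producer share = 1/3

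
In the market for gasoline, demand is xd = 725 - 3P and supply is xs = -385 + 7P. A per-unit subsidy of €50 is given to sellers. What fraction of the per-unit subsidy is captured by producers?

Pre-subsidy: 725 - 3P = -385 + 7P gives P* = 111, x* = 392.
With the subsidy, sellers receive Ps = Pb + 50 for each unit, where Pb is the price buyers pay.
Supply in terms of Pb becomes xs = -385 + 7(Pb + 50) = -35 + 7Pb. Setting this equal to demand: 725 - 3Pb = -35 + 7Pb, so Pb = 76.
Sellers receive Ps = 76 + 50 = 126; x' = 725 − 3·76 = 497.
Buyers' price falls by P* − Pb = 111 − 76 = 35; sellers' price rises by Ps − P* = 126 − 111 = 15.
So producers capture 15/50 = 0.3 of each unit of subsidy.

Producer share = 0.3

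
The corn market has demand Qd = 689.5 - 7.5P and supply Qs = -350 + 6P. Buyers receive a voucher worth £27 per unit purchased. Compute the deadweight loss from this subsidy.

Pre-subsidy: 689.5 - 7.5P = -350 + 6P gives P* = 77, Q* = 112.
With the rebate, buyers effectively pay Pb = Ps − 27, where Ps is the price sellers receive.
Demand in terms of Ps becomes Qd = 689.5 − 7.5(Ps − 27) = 892 - 7.5Ps. Setting this equal to supply: 892 - 7.5Ps = -350 + 6Ps, so Ps = 92.
Buyers pay Pb = 92 − 27 = 65; Q' = -350 + 6·92 = 202.
The subsidy expands output by 202 − 112 = 90 past the efficient level; on those units the gap between marginal cost and willingness to pay runs from 0 up to 27.
DWL = ½ × 27 × 90 = 1215.

Deadweight loss = £1215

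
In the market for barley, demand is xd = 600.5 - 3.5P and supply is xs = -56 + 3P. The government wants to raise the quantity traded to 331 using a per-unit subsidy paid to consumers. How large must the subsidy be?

Required subsidy s = 52 per unit

At x = 331, invert demand for the buyer price: Pb = (600.5 − 331)/3.5 = 77; invert supply for the seller price: Ps = (331 − (-56))/3 = 129.
The subsidy must fill the gap: s = Ps − Pb = 129 − 77 = 52.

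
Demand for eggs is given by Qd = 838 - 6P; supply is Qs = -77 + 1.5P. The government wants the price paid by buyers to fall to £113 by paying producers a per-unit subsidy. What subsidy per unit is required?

Required subsidy s = £45 per unit

At a buyer price of 113, quantity demanded is 838 − 6·113 = 160.
Sellers supply 160 only when they receive Ps with -77 + 1.5·Ps = 160, i.e. Ps = 158.
s = Ps − Pb = 158 − 113 = 45.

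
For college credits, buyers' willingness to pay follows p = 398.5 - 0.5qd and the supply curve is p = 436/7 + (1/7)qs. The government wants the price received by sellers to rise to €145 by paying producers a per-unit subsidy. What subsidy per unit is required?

Required subsidy s = €36 per unit

At a seller price of 145, quantity supplied is -436 + 7·145 = 579.
Buyers absorb 579 only when they pay pb = 398.5 − 0.5·579 = 109.
s = ps − pb = 145 − 109 = 36.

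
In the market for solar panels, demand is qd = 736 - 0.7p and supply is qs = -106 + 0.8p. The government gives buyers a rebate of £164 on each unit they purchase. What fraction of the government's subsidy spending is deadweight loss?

Pre-subsidy: 736 - 0.7p = -106 + 0.8p gives p* = 1684/3, q* = 5146/15.
With the rebate, buyers effectively pay pb = ps − 164, where ps is the price sellers receive.
Demand in terms of ps becomes qd = 736 − 0.7(ps − 164) = 850.8 - 0.7ps. Setting this equal to supply: 850.8 - 0.7ps = -106 + 0.8ps, so ps = 9568/15.
Buyers pay pb = 9568/15 − 164 = 7108/15; q' = -106 + 0.8·(9568/15) = 30322/75.
ΔCS = ½(5146/15 + 30322/75)(1684/3 − 7108/15) = 32684.544; ΔPS = ½(5146/15 + 30322/75)(9568/15 − 1684/3) = 28598.976.
Government spending = 164 × 30322/75 = 4972808/75.
DWL = ½ × 164 × (30322/75 − 5146/15) = 376544/75; fraction = (376544/75) / (4972808/75) = 1148/15161.

DWL / government spending = 1148/15161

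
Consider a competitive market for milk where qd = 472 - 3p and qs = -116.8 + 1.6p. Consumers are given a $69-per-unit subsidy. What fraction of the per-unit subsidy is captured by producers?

Pre-subsidy: 472 - 3p = -116.8 + 1.6p gives p* = 128, q* = 88.
With the rebate, buyers effectively pay pb = ps − 69, where ps is the price sellers receive.
Demand in terms of ps becomes qd = 472 − 3(ps − 69) = 679 - 3ps. Setting this equal to supply: 679 - 3ps = -116.8 + 1.6ps, so ps = 173.
Buyers pay pb = 173 − 69 = 104; q' = -116.8 + 1.6·173 = 160.
Buyers' price falls by p* − pb = 128 − 104 = 24; sellers' price rises by ps − p* = 173 − 128 = 45.
So producers capture 45/69 = 15/23 of each unit of subsidy.

Producer share = 15/23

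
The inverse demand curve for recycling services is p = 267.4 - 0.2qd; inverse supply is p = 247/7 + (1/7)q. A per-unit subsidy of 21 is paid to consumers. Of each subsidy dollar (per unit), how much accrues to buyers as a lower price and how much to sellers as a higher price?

Pre-subsidy: 267.4 - 0.2q = 247/7 + (1/7)q gives q* = 677 and p* = 132.
With the rebate, buyers effectively pay pb = ps − 21, where ps is the price sellers receive.
On the curves, pb = 267.4 - 0.2q and ps = 247/7 + (1/7)q; the wedge ps − pb = 21 gives 247/7 + (1/7)q − (267.4 - 0.2q) = 21, so q' = 738.25.
Then pb = 267.4 − 0.2·738.25 = 119.75 and ps = 247/7 + (1/7)·738.25 = 140.75.
Buyers' price falls by p* − pb = 132 − 119.75 = 12.25; sellers' price rises by ps − p* = 140.75 − 132 = 8.75.

Buyers gain 12.25 per unit; sellers gain 8.75 per unit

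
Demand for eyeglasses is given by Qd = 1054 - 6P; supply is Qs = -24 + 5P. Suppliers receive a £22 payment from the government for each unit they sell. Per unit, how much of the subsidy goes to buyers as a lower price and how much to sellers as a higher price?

Pre-subsidy: 1054 - 6P = -24 + 5P gives P* = 98, Q* = 466.
With the subsidy, sellers receive Ps = Pb + 22 for each unit, where Pb is the price buyers pay.
Supply in terms of Pb becomes Qs = -24 + 5(Pb + 22) = 86 + 5Pb. Setting this equal to demand: 1054 - 6Pb = 86 + 5Pb, so Pb = 88.
Sellers receive Ps = 88 + 22 = 110; Q' = 1054 − 6·88 = 526.
Buyers' price falls by P* − Pb = 98 − 88 = 10; sellers' price rises by Ps − P* = 110 − 98 = 12.

Buyers gain £10 per unit; sellers gain £12 per unit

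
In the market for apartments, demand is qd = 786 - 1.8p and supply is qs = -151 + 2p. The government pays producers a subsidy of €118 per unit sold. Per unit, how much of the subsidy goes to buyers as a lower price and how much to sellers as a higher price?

Buyers gain 1180/19 per unit; sellers gain 1062/19 per unit

Pre-subsidy: 786 - 1.8p = -151 + 2p gives p* = 4685/19, q* = 6501/19.
With the subsidy, sellers receive ps = pb + 118 for each unit, where pb is the price buyers pay.
Supply in terms of pb becomes qs = -151 + 2(pb + 118) = 85 + 2pb. Setting this equal to demand: 786 - 1.8pb = 85 + 2pb, so pb = 3505/19.
Sellers receive ps = 3505/19 + 118 = 5747/19; q' = 786 − 1.8·(3505/19) = 8625/19.
Buyers' price falls by p* − pb = 4685/19 − 3505/19 = 1180/19; sellers' price rises by ps − p* = 5747/19 − 4685/19 = 1062/19.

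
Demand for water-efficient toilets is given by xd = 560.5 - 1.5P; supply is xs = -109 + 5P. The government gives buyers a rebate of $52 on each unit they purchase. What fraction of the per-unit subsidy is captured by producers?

Pre-subsidy: 560.5 - 1.5P = -109 + 5P gives P* = 103, x* = 406.
With the rebate, buyers effectively pay Pb = Ps − 52, where Ps is the price sellers receive.
Demand in terms of Ps becomes xd = 560.5 − 1.5(Ps − 52) = 638.5 - 1.5Ps. Setting this equal to supply: 638.5 - 1.5Ps = -109 + 5Ps, so Ps = 115.
Buyers pay Pb = 115 − 52 = 63; x' = -109 + 5·115 = 466.
Buyers' price falls by P* − Pb = 103 − 63 = 40; sellers' price rises by Ps − P* = 115 − 103 = 12.
So producers capture 12/52 = 3/13 of each unit of subsidy.

Producer share = 3/13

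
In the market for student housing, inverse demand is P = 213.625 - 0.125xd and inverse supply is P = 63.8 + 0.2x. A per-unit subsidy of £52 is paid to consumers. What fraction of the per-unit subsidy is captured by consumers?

Pre-subsidy: 213.625 - 0.125x = 63.8 + 0.2x gives x* = 461 and P* = 156.
With the rebate, buyers effectively pay Pb = Ps − 52, where Ps is the price sellers receive.
On the curves, Pb = 213.625 - 0.125x and Ps = 63.8 + 0.2x; the wedge Ps − Pb = 52 gives 63.8 + 0.2x − (213.625 - 0.125x) = 52, so x' = 621.
Then Pb = 213.625 − 0.125·621 = 136 and Ps = 63.8 + 0.2·621 = 188.
Buyers' price falls by P* − Pb = 156 − 136 = 20; sellers' price rises by Ps − P* = 188 − 156 = 32.
So consumers capture 20/52 = 5/13 of each unit of subsidy.

Consumer share = 5/13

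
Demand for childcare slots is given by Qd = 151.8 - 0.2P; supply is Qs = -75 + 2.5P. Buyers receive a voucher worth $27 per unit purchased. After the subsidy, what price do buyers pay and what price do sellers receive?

Buyers pay $59; sellers receive $86

Pre-subsidy: 151.8 - 0.2P = -75 + 2.5P gives P* = 84, Q* = 135.
With the rebate, buyers effectively pay Pb = Ps − 27, where Ps is the price sellers receive.
Demand in terms of Ps becomes Qd = 151.8 − 0.2(Ps − 27) = 157.2 - 0.2Ps. Setting this equal to supply: 157.2 - 0.2Ps = -75 + 2.5Ps, so Ps = 86.
Buyers pay Pb = 86 − 27 = 59; Q' = -75 + 2.5·86 = 140.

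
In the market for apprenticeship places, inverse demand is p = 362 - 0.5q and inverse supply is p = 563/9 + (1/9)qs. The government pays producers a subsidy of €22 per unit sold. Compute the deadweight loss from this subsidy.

Pre-subsidy: 362 - 0.5q = 563/9 + (1/9)q gives q* = 490 and p* = 117.
With the subsidy, sellers receive ps = pb + 22 for each unit, where pb is the price buyers pay.
On the curves, pb = 362 - 0.5q and ps = 563/9 + (1/9)q; the wedge ps − pb = 22 gives 563/9 + (1/9)q − (362 - 0.5q) = 22, so q' = 526.
Then pb = 362 − 0.5·526 = 99 and ps = 563/9 + (1/9)·526 = 121.
The subsidy expands output by 526 − 490 = 36 past the efficient level; on those units the gap between marginal cost and willingness to pay runs from 0 up to 22.
DWL = ½ × 22 × 36 = 396.

Deadweight loss = €396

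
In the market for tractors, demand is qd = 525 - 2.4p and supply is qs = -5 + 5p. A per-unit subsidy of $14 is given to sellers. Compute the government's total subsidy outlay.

Pre-subsidy: 525 - 2.4p = -5 + 5p gives p* = 2650/37, q* = 13065/37.
With the subsidy, sellers receive ps = pb + 14 for each unit, where pb is the price buyers pay.
Supply in terms of pb becomes qs = -5 + 5(pb + 14) = 65 + 5pb. Setting this equal to demand: 525 - 2.4pb = 65 + 5pb, so pb = 2300/37.
Sellers receive ps = 2300/37 + 14 = 2818/37; q' = 525 − 2.4·(2300/37) = 13905/37.
Government outlay = subsidy × quantity = 14 × 13905/37 = 194670/37.

Government cost = 194670/37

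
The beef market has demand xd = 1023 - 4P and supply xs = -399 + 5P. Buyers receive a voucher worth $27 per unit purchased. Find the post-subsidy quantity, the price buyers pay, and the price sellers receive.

Pre-subsidy: 1023 - 4P = -399 + 5P gives P* = 158, x* = 391.
With the rebate, buyers effectively pay Pb = Ps − 27, where Ps is the price sellers receive.
Demand in terms of Ps becomes xd = 1023 − 4(Ps − 27) = 1131 - 4Ps. Setting this equal to supply: 1131 - 4Ps = -399 + 5Ps, so Ps = 170.
Buyers pay Pb = 170 − 27 = 143; x' = -399 + 5·170 = 451.

x' = 451; buyers pay $143; sellers receive $170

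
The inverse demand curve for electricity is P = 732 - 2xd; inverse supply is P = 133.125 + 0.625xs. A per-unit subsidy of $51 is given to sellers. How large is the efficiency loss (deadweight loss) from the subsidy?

Pre-subsidy: 732 - 2x = 133.125 + 0.625x gives x* = 1597/7 and P* = 1930/7.
With the subsidy, sellers receive Ps = Pb + 51 for each unit, where Pb is the price buyers pay.
On the curves, Pb = 732 - 2x and Ps = 133.125 + 0.625x; the wedge Ps − Pb = 51 gives 133.125 + 0.625x − (732 - 2x) = 51, so x' = 1733/7.
Then Pb = 732 − 2·(1733/7) = 1658/7 and Ps = 133.125 + 0.625·(1733/7) = 2015/7.
The subsidy expands output by 1733/7 − 1597/7 = 136/7 past the efficient level; on those units the gap between marginal cost and willingness to pay runs from 0 up to 51.
DWL = ½ × 51 × 136/7 = 3468/7.

Deadweight loss = 3468/7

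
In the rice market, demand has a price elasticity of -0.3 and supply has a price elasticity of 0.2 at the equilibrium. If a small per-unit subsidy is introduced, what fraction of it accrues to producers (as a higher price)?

For a small subsidy around the equilibrium, the benefit split depends on the relative slopes, which at a point are proportional to the elasticities.
Buyer share = εs/(εs + |εd|) = 0.2/(0.2 + 0.3) = 0.4; seller share = |εd|/(εs + |εd|) = 0.6.
So producers capture 0.6 of the subsidy.

Producer share = 0.6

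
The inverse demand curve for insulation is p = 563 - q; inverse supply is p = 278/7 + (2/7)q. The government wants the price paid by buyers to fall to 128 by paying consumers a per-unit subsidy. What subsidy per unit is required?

Required subsidy s = 36 per unit

At a buyer price of 128, quantity demanded is 563 − 1·128 = 435.
Sellers supply 435 only when they receive ps = 278/7 + (2/7)·435 = 164.
s = ps − pb = 164 − 128 = 36.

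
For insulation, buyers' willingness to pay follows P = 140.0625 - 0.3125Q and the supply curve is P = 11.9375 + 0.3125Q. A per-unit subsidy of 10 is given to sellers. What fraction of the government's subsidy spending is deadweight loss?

Pre-subsidy: 140.0625 - 0.3125Q = 11.9375 + 0.3125Q gives Q* = 205 and P* = 76.
With the subsidy, sellers receive Ps = Pb + 10 for each unit, where Pb is the price buyers pay.
On the curves, Pb = 140.0625 - 0.3125Q and Ps = 11.9375 + 0.3125Q; the wedge Ps − Pb = 10 gives 11.9375 + 0.3125Q − (140.0625 - 0.3125Q) = 10, so Q' = 221.
Then Pb = 140.0625 − 0.3125·221 = 71 and Ps = 11.9375 + 0.3125·221 = 81.
ΔCS = ½(205 + 221)(76 − 71) = 1065; ΔPS = ½(205 + 221)(81 − 76) = 1065.
Government spending = 10 × 221 = 2210.
DWL = ½ × 10 × (221 − 205) = 80; fraction = 80 / 2210 = 8/221.

DWL / government spending = 8/221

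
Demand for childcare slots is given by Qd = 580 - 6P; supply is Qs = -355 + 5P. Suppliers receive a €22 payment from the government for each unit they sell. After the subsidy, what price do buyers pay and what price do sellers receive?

Buyers pay €75; sellers receive €97

Pre-subsidy: 580 - 6P = -355 + 5P gives P* = 85, Q* = 70.
With the subsidy, sellers receive Ps = Pb + 22 for each unit, where Pb is the price buyers pay.
Supply in terms of Pb becomes Qs = -355 + 5(Pb + 22) = -245 + 5Pb. Setting this equal to demand: 580 - 6Pb = -245 + 5Pb, so Pb = 75.
Sellers receive Ps = 75 + 22 = 97; Q' = 580 − 6·75 = 130.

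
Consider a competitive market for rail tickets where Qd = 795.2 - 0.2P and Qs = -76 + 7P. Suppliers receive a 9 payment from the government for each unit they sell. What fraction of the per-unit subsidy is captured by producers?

Producer share = 1/36

Pre-subsidy: 795.2 - 0.2P = -76 + 7P gives P* = 121, Q* = 771.
With the subsidy, sellers receive Ps = Pb + 9 for each unit, where Pb is the price buyers pay.
Supply in terms of Pb becomes Qs = -76 + 7(Pb + 9) = -13 + 7Pb. Setting this equal to demand: 795.2 - 0.2Pb = -13 + 7Pb, so Pb = 112.25.
Sellers receive Ps = 112.25 + 9 = 121.25; Q' = 795.2 − 0.2·112.25 = 772.75.
Buyers' price falls by P* − Pb = 121 − 112.25 = 8.75; sellers' price rises by Ps − P* = 121.25 − 121 = 0.25.
So producers capture 0.25/9 = 1/36 of each unit of subsidy.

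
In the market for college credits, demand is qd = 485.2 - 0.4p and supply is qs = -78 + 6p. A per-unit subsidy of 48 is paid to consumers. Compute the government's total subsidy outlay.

Government cost = 22464

Pre-subsidy: 485.2 - 0.4p = -78 + 6p gives p* = 88, q* = 450.
With the rebate, buyers effectively pay pb = ps − 48, where ps is the price sellers receive.
Demand in terms of ps becomes qd = 485.2 − 0.4(ps − 48) = 504.4 - 0.4ps. Setting this equal to supply: 504.4 - 0.4ps = -78 + 6ps, so ps = 91.
Buyers pay pb = 91 − 48 = 43; q' = -78 + 6·91 = 468.
Government outlay = subsidy × quantity = 48 × 468 = 22464.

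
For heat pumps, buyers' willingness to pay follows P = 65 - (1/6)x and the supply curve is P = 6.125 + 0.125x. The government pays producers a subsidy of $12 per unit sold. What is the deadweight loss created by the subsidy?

Pre-subsidy: 65 - (1/6)x = 6.125 + 0.125x gives x* = 1413/7 and P* = 439/14.
With the subsidy, sellers receive Ps = Pb + 12 for each unit, where Pb is the price buyers pay.
On the curves, Pb = 65 - (1/6)x and Ps = 6.125 + 0.125x; the wedge Ps − Pb = 12 gives 6.125 + 0.125x − (65 - (1/6)x) = 12, so x' = 243.
Then Pb = 65 − (1/6)·243 = 24.5 and Ps = 6.125 + 0.125·243 = 36.5.
The subsidy expands output by 243 − 1413/7 = 288/7 past the efficient level; on those units the gap between marginal cost and willingness to pay runs from 0 up to 12.
DWL = ½ × 12 × 288/7 = 1728/7.

Deadweight loss = 1728/7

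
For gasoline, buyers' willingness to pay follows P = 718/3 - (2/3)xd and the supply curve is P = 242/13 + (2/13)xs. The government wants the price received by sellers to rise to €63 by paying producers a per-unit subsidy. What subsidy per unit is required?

At a seller price of 63, quantity supplied is -121 + 6.5·63 = 288.5.
Buyers absorb 288.5 only when they pay Pb = 718/3 − (2/3)·288.5 = 47.
s = Ps − Pb = 63 − 47 = 16.

Required subsidy s = €16 per unit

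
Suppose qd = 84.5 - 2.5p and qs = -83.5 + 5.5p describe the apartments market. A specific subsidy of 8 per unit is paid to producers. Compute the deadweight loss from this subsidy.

Deadweight loss = 55

Pre-subsidy: 84.5 - 2.5p = -83.5 + 5.5p gives p* = 21, q* = 32.
With the subsidy, sellers receive ps = pb + 8 for each unit, where pb is the price buyers pay.
Supply in terms of pb becomes qs = -83.5 + 5.5(pb + 8) = -39.5 + 5.5pb. Setting this equal to demand: 84.5 - 2.5pb = -39.5 + 5.5pb, so pb = 15.5.
Sellers receive ps = 15.5 + 8 = 23.5; q' = 84.5 − 2.5·15.5 = 45.75.
The subsidy expands output by 45.75 − 32 = 13.75 past the efficient level; on those units the gap between marginal cost and willingness to pay runs from 0 up to 8.
DWL = ½ × 8 × 13.75 = 55.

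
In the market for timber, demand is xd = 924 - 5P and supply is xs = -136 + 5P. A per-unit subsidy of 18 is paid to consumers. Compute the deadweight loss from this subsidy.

Pre-subsidy: 924 - 5P = -136 + 5P gives P* = 106, x* = 394.
With the rebate, buyers effectively pay Pb = Ps − 18, where Ps is the price sellers receive.
Demand in terms of Ps becomes xd = 924 − 5(Ps − 18) = 1014 - 5Ps. Setting this equal to supply: 1014 - 5Ps = -136 + 5Ps, so Ps = 115.
Buyers pay Pb = 115 − 18 = 97; x' = -136 + 5·115 = 439.
The subsidy expands output by 439 − 394 = 45 past the efficient level; on those units the gap between marginal cost and willingness to pay runs from 0 up to 18.
DWL = ½ × 18 × 45 = 405.

Deadweight loss = 405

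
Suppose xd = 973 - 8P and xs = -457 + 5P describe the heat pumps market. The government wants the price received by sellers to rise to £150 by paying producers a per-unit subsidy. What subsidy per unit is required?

At a seller price of 150, quantity supplied is -457 + 5·150 = 293.
Buyers absorb 293 only when they pay Pb with 973 − 8·Pb = 293, i.e. Pb = 85.
s = Ps − Pb = 150 − 85 = 65.

Required subsidy s = £65 per unit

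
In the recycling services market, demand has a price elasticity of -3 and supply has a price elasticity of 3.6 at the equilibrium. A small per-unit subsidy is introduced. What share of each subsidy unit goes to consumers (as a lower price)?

For a small subsidy around the equilibrium, the benefit split depends on the relative slopes, which at a point are proportional to the elasticities.
Buyer share = εs/(εs + |εd|) = 3.6/(3.6 + 3) = 6/11; seller share = |εd|/(εs + |εd|) = 5/11.

Consumer share = 6/11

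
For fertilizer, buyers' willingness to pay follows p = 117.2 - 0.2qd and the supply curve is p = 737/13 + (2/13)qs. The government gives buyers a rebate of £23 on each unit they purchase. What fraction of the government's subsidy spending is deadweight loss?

Pre-subsidy: 117.2 - 0.2q = 737/13 + (2/13)q gives q* = 171 and p* = 83.
With the rebate, buyers effectively pay pb = ps − 23, where ps is the price sellers receive.
On the curves, pb = 117.2 - 0.2q and ps = 737/13 + (2/13)q; the wedge ps − pb = 23 gives 737/13 + (2/13)q − (117.2 - 0.2q) = 23, so q' = 236.
Then pb = 117.2 − 0.2·236 = 70 and ps = 737/13 + (2/13)·236 = 93.
ΔCS = ½(171 + 236)(83 − 70) = 2645.5; ΔPS = ½(171 + 236)(93 − 83) = 2035.
Government spending = 23 × 236 = 5428.
DWL = ½ × 23 × (236 − 171) = 747.5; fraction = 747.5 / 5428 = 65/472.

DWL / government spending = 65/472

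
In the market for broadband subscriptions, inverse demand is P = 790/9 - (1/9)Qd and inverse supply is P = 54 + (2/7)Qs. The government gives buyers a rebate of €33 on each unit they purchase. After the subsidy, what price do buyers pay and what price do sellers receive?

Pre-subsidy: 790/9 - (1/9)Q = 54 + (2/7)Q gives Q* = 85.12 and P* = 78.32.
With the rebate, buyers effectively pay Pb = Ps − 33, where Ps is the price sellers receive.
On the curves, Pb = 790/9 - (1/9)Q and Ps = 54 + (2/7)Q; the wedge Ps − Pb = 33 gives 54 + (2/7)Q − (790/9 - (1/9)Q) = 33, so Q' = 168.28.
Then Pb = 790/9 − (1/9)·168.28 = 69.08 and Ps = 54 + (2/7)·168.28 = 102.08.

Buyers pay €69.08; sellers receive €102.08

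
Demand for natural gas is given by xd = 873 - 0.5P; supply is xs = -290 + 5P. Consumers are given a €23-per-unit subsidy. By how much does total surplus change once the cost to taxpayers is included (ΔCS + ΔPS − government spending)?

Net change in total surplus = -2645/22

Pre-subsidy: 873 - 0.5P = -290 + 5P gives P* = 2326/11, x* = 8440/11.
With the rebate, buyers effectively pay Pb = Ps − 23, where Ps is the price sellers receive.
Demand in terms of Ps becomes xd = 873 − 0.5(Ps − 23) = 884.5 - 0.5Ps. Setting this equal to supply: 884.5 - 0.5Ps = -290 + 5Ps, so Ps = 2349/11.
Buyers pay Pb = 2349/11 − 23 = 2096/11; x' = -290 + 5·(2349/11) = 8555/11.
ΔCS = ½(8440/11 + 8555/11)(2326/11 − 2096/11) = 177675/11; ΔPS = ½(8440/11 + 8555/11)(2349/11 − 2326/11) = 35535/22.
Government spending = 23 × 8555/11 = 196765/11.
Net change = 177675/11 + 35535/22 − 196765/11 = -2645/22. The loss equals the DWL triangle ½·23·115/11.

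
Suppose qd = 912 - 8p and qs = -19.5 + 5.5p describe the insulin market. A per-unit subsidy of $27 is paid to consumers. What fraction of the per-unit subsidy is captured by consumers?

Consumer share = 11/27

Pre-subsidy: 912 - 8p = -19.5 + 5.5p gives p* = 69, q* = 360.
With the rebate, buyers effectively pay pb = ps − 27, where ps is the price sellers receive.
Demand in terms of ps becomes qd = 912 − 8(ps − 27) = 1128 - 8ps. Setting this equal to supply: 1128 - 8ps = -19.5 + 5.5ps, so ps = 85.
Buyers pay pb = 85 − 27 = 58; q' = -19.5 + 5.5·85 = 448.
Buyers' price falls by p* − pb = 69 − 58 = 11; sellers' price rises by ps − p* = 85 − 69 = 16.
So consumers capture 11/27 = 11/27 of each unit of subsidy.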